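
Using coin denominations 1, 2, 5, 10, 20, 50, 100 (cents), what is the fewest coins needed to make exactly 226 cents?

5

226 − 2×100→26 − 1×20→6 − 1×5→1 − 1×1→0
Total coins = 2 + 1 + 1 + 1 = 5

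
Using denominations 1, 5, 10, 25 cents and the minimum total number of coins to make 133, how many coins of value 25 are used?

5

133 = 5×25 + 1×5 + 3×1
Count of 25: 5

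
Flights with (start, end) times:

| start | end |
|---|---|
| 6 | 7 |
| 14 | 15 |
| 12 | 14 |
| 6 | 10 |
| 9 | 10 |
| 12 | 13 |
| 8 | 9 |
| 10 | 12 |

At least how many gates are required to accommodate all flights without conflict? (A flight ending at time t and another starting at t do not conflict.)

2

The answer is the maximum number of intervals overlapping at any instant.
starts: [6, 6, 8, 9, 10, 12, 12, 14]
ends:   [7, 9, 10, 10, 12, 13, 14, 15]
s6→1 s6→2  — peak 2.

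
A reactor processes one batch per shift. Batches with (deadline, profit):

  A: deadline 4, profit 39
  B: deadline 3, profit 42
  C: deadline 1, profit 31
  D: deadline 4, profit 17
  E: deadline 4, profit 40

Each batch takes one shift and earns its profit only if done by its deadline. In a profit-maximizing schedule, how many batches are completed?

Profit order: B=42 E=40 A=39 C=31 D=17
Assign: B→slot 3, E→slot 4, A→slot 2, C→slot 1, D skipped.
Slots: [1:C] [2:A] [3:B] [4:E]
4 of 5 scheduled.

4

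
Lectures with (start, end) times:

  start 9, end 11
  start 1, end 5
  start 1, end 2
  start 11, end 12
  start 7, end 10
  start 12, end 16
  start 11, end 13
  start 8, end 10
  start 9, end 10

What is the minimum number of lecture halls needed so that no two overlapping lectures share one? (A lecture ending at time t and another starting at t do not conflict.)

The answer is the maximum number of intervals overlapping at any instant.
Events (time:±→running): 1:+→1 1:+→2 2:-→1 5:-→0 7:+→1 8:+→2 9:+→3 9:+→4 … peak 4.

4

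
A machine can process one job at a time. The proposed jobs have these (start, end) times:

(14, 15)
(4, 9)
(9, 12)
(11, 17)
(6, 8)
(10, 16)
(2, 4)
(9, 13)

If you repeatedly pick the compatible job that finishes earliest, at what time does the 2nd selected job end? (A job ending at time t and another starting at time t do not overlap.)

Order by finish time; keep every interval that doesn't clash with the previous kept one.
Sorted by end: (2,4)  (6,8)  (4,9)  (9,12)  (9,13)  (14,15)  (10,16)  (11,17)
take (2,4); take (6,8); skip (4,9); take (9,12); skip (9,13); take (14,15); skip (11,17).
Selected: (2,4) (6,8) (9,12) (14,15)

8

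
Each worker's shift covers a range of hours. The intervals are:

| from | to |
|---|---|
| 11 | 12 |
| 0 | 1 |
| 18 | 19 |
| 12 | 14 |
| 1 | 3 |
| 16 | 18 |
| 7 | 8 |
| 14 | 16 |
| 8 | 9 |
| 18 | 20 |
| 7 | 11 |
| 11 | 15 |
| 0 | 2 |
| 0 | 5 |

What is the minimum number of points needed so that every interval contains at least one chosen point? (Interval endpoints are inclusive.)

5

Process intervals by earliest right end; each time one isn't hit yet, stab at its right endpoint.
Sorted: [0,1] [0,2] [1,3] [0,5] [7,8] [8,9] [7,11] [11,12] [12,14] [11,15] [14,16] [16,18] [18,19] [18,20]
{[0,1],[0,2],[1,3],[0,5]} hit by 1; {[7,8],[8,9],[7,11]} hit by 8; {[11,12],[12,14],[11,15]} hit by 12; {[14,16],[16,18]} hit by 16; {[18,19],[18,20]} hit by 19.
Points: 1, 8, 12, 16, 19 (5 total).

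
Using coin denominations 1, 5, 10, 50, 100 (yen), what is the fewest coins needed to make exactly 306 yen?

306 − 3×100→6 − 1×5→1 − 1×1→0
Total coins = 3 + 1 + 1 = 5

5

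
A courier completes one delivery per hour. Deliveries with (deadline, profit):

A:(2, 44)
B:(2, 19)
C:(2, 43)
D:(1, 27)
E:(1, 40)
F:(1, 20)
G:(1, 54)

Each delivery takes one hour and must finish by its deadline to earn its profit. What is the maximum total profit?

98

Take jobs in profit order; each goes to the latest open slot no later than its deadline.
Profit order: G=54 A=44 C=43 E=40 D=27 F=20 B=19
Assign: G→slot 1, A→slot 2, C skipped, E skipped, D skipped, F skipped, B skipped.
Slots: [1:G] [2:A]
Profit = 54 + 44 = 98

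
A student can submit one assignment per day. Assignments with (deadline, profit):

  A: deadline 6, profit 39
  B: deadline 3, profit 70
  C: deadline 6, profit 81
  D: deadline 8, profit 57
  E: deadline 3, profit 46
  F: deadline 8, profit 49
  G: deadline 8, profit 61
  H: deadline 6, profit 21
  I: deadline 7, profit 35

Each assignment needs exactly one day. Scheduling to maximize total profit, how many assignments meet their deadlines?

8

Sort by profit descending; place each in the latest free slot ≤ its deadline.
Profit order: C=81 B=70 G=61 D=57 F=49 E=46 A=39 I=35 H=21
Assign: C→slot 6, B→slot 3, G→slot 8, D→slot 7, F→slot 5, E→slot 2, A→slot 4, I→slot 1, H skipped.
Slots: [1:I] [2:E] [3:B] [4:A] [5:F] [6:C] [7:D] [8:G]
8 of 9 scheduled.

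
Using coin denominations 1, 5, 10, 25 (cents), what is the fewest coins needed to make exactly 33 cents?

5

33 = 1×25 + 1×5 + 3×1
Total coins = 1 + 1 + 3 = 5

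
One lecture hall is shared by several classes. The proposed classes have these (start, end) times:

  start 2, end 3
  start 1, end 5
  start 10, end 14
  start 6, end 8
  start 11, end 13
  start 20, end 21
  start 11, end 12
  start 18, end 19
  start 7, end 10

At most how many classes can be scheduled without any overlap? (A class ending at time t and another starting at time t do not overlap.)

By end time: (2,3), (1,5), (6,8), (7,10), (11,12), (11,13), (10,14), (18,19), (20,21).
Pick (2,3); next start ≥ 3 → (6,8); next start ≥ 8 → (11,12); next start ≥ 12 → (18,19); next start ≥ 19 → (20,21).
Selected 5 classes.

5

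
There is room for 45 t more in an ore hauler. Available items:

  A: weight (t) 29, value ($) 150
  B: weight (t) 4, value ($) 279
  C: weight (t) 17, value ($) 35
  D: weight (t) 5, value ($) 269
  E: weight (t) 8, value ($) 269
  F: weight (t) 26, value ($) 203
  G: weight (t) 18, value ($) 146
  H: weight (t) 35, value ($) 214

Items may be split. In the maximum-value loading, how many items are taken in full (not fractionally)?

Order: B (279/4=69.75) > D (269/5=53.80) > E (269/8=33.62) > G (146/18=8.11) > F (203/26=7.81) > H (214/35=6.11) > A (150/29=5.17) > C (35/17=2.06)
Fill: take B (4 @ 279) → take D (5 @ 269) → take E (8 @ 269) → take G (18 @ 146) → take 10/26 of F → 78.08; 45/45 used.
4 item(s) taken whole; one partial (take 10/26 of F).

4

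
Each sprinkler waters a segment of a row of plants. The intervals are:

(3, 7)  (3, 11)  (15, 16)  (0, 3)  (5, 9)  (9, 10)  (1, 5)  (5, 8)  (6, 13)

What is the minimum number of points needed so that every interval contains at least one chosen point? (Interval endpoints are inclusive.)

4

Sorted: [0,3] [1,5] [3,7] [5,8] [5,9] [9,10] [3,11] [6,13] [15,16]
{[0,3],[1,5],[3,7]} hit by 3; {[5,8],[5,9]} hit by 8; {[9,10],[3,11],[6,13]} hit by 10; {[15,16]} hit by 16.
Points: 3, 8, 10, 16 (4 total).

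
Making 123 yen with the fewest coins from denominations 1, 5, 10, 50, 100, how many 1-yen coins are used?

3

Use the largest denomination that fits, subtract, and repeat.
123 = 1×100 + 2×10 + 3×1
Count of 1: 3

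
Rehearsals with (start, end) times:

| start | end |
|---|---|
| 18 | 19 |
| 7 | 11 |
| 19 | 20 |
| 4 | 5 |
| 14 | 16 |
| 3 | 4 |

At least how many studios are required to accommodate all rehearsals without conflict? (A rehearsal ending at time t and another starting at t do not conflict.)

The answer is the maximum number of intervals overlapping at any instant.
starts: [3, 4, 7, 14, 18, 19]
ends:   [4, 5, 11, 16, 19, 20]
s3→1  — peak 1.

1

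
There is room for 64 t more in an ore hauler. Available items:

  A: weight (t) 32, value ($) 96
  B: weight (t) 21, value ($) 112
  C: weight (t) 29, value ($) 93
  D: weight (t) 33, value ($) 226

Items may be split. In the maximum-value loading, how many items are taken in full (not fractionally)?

Sort by value per unit weight and fill in that order.
Ratios (sorted): D 6.85, B 5.33, C 3.21, A 3.00
take D (33 @ 226); take B (21 @ 112); take 10/29 of C → 32.07. Capacity used 64/64.
2 item(s) taken whole; one partial (take 10/29 of C).

2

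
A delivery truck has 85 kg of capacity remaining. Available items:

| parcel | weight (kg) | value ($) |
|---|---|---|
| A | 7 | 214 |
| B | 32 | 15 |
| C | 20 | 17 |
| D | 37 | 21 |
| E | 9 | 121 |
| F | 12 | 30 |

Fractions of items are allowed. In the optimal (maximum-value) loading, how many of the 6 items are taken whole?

Greedy by value/weight ratio, highest first.
Order: A (214/7=30.57) > E (121/9=13.44) > F (30/12=2.50) > C (17/20=0.85) > D (21/37=0.57) > B (15/32=0.47)
Fill: take A (7 @ 214) → take E (9 @ 121) → take F (12 @ 30) → take C (20 @ 17) → take D (37 @ 21); 85/85 used.
5 item(s) taken whole.

5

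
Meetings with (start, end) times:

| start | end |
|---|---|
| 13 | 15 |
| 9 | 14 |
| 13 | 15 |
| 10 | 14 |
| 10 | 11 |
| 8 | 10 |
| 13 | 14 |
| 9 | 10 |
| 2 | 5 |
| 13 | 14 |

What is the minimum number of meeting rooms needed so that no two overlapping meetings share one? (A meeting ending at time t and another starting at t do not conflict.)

6

starts: [2, 8, 9, 9, 10, 10, 13, 13, 13, 13]
ends:   [5, 10, 10, 11, 14, 14, 14, 14, 15, 15]
s2→1 e5→0 s8→1 s9→2 s9→3 e10→2 e10→1 s10→2 s10→3 e11→2 s13→3 s13→4 s13→5 s13→6  — peak 6.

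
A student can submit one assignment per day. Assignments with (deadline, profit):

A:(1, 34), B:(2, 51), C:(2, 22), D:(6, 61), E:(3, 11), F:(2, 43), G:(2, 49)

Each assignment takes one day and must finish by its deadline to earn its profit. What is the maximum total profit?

Profit order: D=61 B=51 G=49 F=43 A=34 C=22 E=11
Assign: D→slot 6, B→slot 2, G→slot 1, F skipped, A skipped, C skipped, E→slot 3.
Slots: [1:G] [2:B] [3:E] [6:D]
Profit = 49 + 51 + 11 + 61 = 172

172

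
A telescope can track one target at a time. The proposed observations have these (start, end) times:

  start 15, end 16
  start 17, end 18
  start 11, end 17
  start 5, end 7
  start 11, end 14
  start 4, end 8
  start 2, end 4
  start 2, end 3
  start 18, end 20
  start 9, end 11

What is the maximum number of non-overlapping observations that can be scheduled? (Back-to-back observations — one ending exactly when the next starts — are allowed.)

Greedy by earliest finish: after sorting by end time, pick each interval compatible with the last pick.
By end time: (2,3), (2,4), (5,7), (4,8), (9,11), (11,14), (15,16), (11,17), (17,18), (18,20).
Pick (2,3); next start ≥ 3 → (5,7); next start ≥ 7 → (9,11); next start ≥ 11 → (11,14); next start ≥ 14 → (15,16); next start ≥ 16 → (17,18); next start ≥ 18 → (18,20).
Selected 7 observations.

7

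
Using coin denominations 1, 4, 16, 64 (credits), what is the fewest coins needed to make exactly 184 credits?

Use the largest denomination that fits, subtract, and repeat.
184 − 2×64→56 − 3×16→8 − 2×4→0
Total coins = 2 + 3 + 2 = 7

7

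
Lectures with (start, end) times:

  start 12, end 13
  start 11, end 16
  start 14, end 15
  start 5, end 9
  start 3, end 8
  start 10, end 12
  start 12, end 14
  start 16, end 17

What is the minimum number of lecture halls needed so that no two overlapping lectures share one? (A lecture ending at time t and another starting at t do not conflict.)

3

The answer is the maximum number of intervals overlapping at any instant.
starts: [3, 5, 10, 11, 12, 12, 14, 16]
ends:   [8, 9, 12, 13, 14, 15, 16, 17]
s3→1 s5→2 e8→1 e9→0 s10→1 s11→2 e12→1 s12→2 s12→3  — peak 3.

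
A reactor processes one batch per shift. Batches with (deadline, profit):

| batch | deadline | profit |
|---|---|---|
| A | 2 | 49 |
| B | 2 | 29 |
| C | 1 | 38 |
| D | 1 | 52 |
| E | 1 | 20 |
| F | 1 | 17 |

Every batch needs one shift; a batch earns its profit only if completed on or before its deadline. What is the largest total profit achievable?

By profit: D(d1,52), A(d2,49), C(d1,38), B(d2,29), E(d1,20), F(d1,17)
D→slot 1; A→slot 2; C skipped; B skipped; E skipped; F skipped.
Profit = 52 + 49 = 101

101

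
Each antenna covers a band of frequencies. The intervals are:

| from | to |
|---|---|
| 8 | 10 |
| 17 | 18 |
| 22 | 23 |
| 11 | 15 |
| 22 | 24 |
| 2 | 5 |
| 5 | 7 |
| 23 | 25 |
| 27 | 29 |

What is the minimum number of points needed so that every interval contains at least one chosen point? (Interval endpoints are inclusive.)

Process intervals by earliest right end; each time one isn't hit yet, stab at its right endpoint.
By right end: [2,5]  [5,7]  [8,10]  [11,15]  [17,18]  [22,23]  [22,24]  [23,25]  [27,29]
[2,5] uncovered → point at 5; [8,10] uncovered → point at 10; [11,15] uncovered → point at 15; [17,18] uncovered → point at 18; [22,23] uncovered → point at 23; [27,29] uncovered → point at 29.
Points: 5, 10, 15, 18, 23, 29 (6 total).

6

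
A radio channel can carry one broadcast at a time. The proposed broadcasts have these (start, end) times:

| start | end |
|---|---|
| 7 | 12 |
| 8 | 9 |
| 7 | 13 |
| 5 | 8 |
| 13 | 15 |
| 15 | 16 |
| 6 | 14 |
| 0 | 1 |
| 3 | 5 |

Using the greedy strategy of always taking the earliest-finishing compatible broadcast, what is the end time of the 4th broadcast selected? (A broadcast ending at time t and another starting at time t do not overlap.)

Sort by end time and greedily take each interval whose start is ≥ the last chosen end.
Sorted by end: (0,1)  (3,5)  (5,8)  (8,9)  (7,12)  (7,13)  (6,14)  (13,15)  (15,16)
take (0,1); take (3,5); take (5,8); take (8,9); skip (7,13); skip (6,14); take (13,15); take (15,16).
Selected: (0,1) (3,5) (5,8) (8,9) (13,15) (15,16)

9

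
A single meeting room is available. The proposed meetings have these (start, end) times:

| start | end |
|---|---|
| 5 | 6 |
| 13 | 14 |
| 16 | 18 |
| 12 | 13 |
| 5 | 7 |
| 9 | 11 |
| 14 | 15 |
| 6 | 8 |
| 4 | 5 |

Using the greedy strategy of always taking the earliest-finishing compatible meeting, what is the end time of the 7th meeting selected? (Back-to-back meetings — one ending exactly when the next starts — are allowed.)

15

By end time: (4,5), (5,6), (5,7), (6,8), (9,11), (12,13), (13,14), (14,15), (16,18).
Pick (4,5); next start ≥ 5 → (5,6); next start ≥ 6 → (6,8); next start ≥ 8 → (9,11); next start ≥ 11 → (12,13); next start ≥ 13 → (13,14); next start ≥ 14 → (14,15); next start ≥ 15 → (16,18).
Selected: (4,5) (5,6) (6,8) (9,11) (12,13) (13,14) (14,15) (16,18)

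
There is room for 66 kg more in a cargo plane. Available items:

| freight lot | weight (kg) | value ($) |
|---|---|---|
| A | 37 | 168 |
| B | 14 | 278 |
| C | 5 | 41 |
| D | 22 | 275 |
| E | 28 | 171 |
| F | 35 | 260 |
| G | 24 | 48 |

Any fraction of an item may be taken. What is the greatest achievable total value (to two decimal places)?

779.71

Sort by value per unit weight and fill in that order.
Ratios (sorted): B 19.86, D 12.50, C 8.20, F 7.43, E 6.11, A 4.54, G 2.00
take B (14 @ 278); take D (22 @ 275); take C (5 @ 41); take 25/35 of F → 185.71. Capacity used 66/66.
Total value = 779.71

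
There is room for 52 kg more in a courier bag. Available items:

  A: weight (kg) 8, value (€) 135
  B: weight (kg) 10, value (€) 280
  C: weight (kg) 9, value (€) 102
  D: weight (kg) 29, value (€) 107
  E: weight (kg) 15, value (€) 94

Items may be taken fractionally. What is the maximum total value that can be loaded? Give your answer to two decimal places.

Ratios (sorted): B 28.00, A 16.88, C 11.33, E 6.27, D 3.69
take B (10 @ 280); take A (8 @ 135); take C (9 @ 102); take E (15 @ 94); take 10/29 of D → 36.90. Capacity used 52/52.
Total value = 647.90

647.90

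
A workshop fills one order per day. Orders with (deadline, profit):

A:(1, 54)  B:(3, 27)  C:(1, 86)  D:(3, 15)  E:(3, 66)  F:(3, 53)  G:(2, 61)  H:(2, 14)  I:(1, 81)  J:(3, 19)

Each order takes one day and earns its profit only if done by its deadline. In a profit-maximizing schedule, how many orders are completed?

3

Profit order: C=86 I=81 E=66 G=61 A=54 F=53 B=27 J=19 D=15 H=14
Assign: C→slot 1, I skipped, E→slot 3, G→slot 2, A skipped, F skipped, B skipped, J skipped, D skipped, H skipped.
Slots: [1:C] [2:G] [3:E]
3 of 10 scheduled.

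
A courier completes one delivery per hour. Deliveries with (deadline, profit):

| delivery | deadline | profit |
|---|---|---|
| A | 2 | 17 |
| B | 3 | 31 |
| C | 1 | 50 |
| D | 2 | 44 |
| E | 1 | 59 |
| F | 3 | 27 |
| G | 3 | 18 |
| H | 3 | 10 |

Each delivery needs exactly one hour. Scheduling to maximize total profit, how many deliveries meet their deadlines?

3

Profit order: E=59 C=50 D=44 B=31 F=27 G=18 A=17 H=10
Assign: E→slot 1, C skipped, D→slot 2, B→slot 3, F skipped, G skipped, A skipped, H skipped.
Slots: [1:E] [2:D] [3:B]
3 of 8 scheduled.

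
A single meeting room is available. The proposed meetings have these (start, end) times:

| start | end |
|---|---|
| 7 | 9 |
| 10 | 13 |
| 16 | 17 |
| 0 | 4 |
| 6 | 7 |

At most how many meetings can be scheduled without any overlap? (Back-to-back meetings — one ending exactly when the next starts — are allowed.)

5

Order by finish time; keep every interval that doesn't clash with the previous kept one.
By end time: (0,4), (6,7), (7,9), (10,13), (16,17).
Pick (0,4); next start ≥ 4 → (6,7); next start ≥ 7 → (7,9); next start ≥ 9 → (10,13); next start ≥ 13 → (16,17).
Selected 5 meetings.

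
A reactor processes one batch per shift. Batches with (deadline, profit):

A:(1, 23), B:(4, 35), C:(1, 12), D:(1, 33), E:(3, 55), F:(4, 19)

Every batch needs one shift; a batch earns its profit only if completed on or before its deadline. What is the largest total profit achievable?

142

Sort by profit descending; place each in the latest free slot ≤ its deadline.
By profit: E(d3,55), B(d4,35), D(d1,33), A(d1,23), F(d4,19), C(d1,12)
E→slot 3; B→slot 4; D→slot 1; A skipped; F→slot 2; C skipped.
Profit = 33 + 19 + 55 + 35 = 142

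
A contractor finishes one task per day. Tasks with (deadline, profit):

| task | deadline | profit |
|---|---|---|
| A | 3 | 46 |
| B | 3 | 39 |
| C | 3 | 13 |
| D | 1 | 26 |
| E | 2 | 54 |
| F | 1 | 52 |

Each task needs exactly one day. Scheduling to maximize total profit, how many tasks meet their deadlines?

Sort by profit descending; place each in the latest free slot ≤ its deadline.
Profit order: E=54 F=52 A=46 B=39 D=26 C=13
Assign: E→slot 2, F→slot 1, A→slot 3, B skipped, D skipped, C skipped.
Slots: [1:F] [2:E] [3:A]
3 of 6 scheduled.

3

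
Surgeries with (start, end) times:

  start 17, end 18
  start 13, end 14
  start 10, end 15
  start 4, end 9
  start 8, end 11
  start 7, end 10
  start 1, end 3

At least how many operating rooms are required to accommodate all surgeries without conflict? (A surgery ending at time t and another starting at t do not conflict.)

3

The answer is the maximum number of intervals overlapping at any instant.
starts: [1, 4, 7, 8, 10, 13, 17]
ends:   [3, 9, 10, 11, 14, 15, 18]
s1→1 e3→0 s4→1 s7→2 s8→3  — peak 3.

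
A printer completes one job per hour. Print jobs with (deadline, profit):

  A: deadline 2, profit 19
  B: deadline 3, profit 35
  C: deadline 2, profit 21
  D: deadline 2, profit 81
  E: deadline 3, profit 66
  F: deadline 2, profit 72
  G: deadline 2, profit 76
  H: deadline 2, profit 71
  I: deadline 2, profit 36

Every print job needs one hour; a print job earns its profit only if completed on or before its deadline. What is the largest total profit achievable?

223

By profit: D(d2,81), G(d2,76), F(d2,72), H(d2,71), E(d3,66), I(d2,36), B(d3,35), C(d2,21), A(d2,19)
D→slot 2; G→slot 1; F skipped; H skipped; E→slot 3; I skipped; B skipped; C skipped; A skipped.
Profit = 76 + 81 + 66 = 223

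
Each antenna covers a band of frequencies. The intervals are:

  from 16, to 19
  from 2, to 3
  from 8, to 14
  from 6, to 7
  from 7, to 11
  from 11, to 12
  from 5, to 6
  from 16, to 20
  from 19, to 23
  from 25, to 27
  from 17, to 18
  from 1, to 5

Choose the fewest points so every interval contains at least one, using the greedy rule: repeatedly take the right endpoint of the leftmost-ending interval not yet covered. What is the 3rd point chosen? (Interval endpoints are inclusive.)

Process intervals by earliest right end; each time one isn't hit yet, stab at its right endpoint.
Sorted: [2,3] [1,5] [5,6] [6,7] [7,11] [11,12] [8,14] [17,18] [16,19] [16,20] [19,23] [25,27]
{[2,3],[1,5]} hit by 3; {[5,6],[6,7]} hit by 6; {[7,11],[11,12],[8,14]} hit by 11; {[17,18],[16,19],[16,20]} hit by 18; {[19,23]} hit by 23; {[25,27]} hit by 27.
Points: 3, 6, 11, 18, 23, 27 (6 total).

11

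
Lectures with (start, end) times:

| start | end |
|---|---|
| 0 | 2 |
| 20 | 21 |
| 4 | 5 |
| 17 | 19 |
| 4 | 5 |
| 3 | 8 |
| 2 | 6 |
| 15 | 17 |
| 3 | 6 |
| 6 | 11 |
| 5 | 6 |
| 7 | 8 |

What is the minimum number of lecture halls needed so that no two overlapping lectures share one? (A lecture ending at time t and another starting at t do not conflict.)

Count concurrent intervals with a sweep; the peak is the room count.
starts: [0, 2, 3, 3, 4, 4, 5, 6, 7, 15, 17, 20]
ends:   [2, 5, 5, 6, 6, 6, 8, 8, 11, 17, 19, 21]
s0→1 e2→0 s2→1 s3→2 s3→3 s4→4 s4→5  — peak 5.

5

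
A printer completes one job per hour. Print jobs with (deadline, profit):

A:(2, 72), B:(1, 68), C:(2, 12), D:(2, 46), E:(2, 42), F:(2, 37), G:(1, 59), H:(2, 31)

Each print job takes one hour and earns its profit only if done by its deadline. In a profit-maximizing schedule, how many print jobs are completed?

2

Take jobs in profit order; each goes to the latest open slot no later than its deadline.
By profit: A(d2,72), B(d1,68), G(d1,59), D(d2,46), E(d2,42), F(d2,37), H(d2,31), C(d2,12)
A→slot 2; B→slot 1; G skipped; D skipped; E skipped; F skipped; H skipped; C skipped.
2 of 8 scheduled.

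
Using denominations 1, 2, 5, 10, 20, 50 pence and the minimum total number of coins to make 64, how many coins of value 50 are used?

1

64 − 1×50→14 − 1×10→4 − 2×2→0
Count of 50: 1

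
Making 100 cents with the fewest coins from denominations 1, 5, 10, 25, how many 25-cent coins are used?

4

Use the largest denomination that fits, subtract, and repeat.
100 = 4×25
Count of 25: 4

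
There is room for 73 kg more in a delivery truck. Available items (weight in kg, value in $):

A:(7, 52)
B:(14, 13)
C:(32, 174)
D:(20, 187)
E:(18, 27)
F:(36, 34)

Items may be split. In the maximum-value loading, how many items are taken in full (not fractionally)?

Order: D (187/20=9.35) > A (52/7=7.43) > C (174/32=5.44) > E (27/18=1.50) > F (34/36=0.94) > B (13/14=0.93)
Fill: take D (20 @ 187) → take A (7 @ 52) → take C (32 @ 174) → take 14/18 of E → 21.00; 73/73 used.
3 item(s) taken whole; one partial (take 14/18 of E).

3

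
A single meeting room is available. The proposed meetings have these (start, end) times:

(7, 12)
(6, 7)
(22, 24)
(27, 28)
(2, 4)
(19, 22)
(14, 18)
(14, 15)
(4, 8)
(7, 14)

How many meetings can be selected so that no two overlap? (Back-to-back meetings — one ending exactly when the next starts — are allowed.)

7

By end time: (2,4), (6,7), (4,8), (7,12), (7,14), (14,15), (14,18), (19,22), (22,24), (27,28).
Pick (2,4); next start ≥ 4 → (6,7); next start ≥ 7 → (7,12); next start ≥ 12 → (14,15); next start ≥ 15 → (19,22); next start ≥ 22 → (22,24); next start ≥ 24 → (27,28).
Selected 7 meetings.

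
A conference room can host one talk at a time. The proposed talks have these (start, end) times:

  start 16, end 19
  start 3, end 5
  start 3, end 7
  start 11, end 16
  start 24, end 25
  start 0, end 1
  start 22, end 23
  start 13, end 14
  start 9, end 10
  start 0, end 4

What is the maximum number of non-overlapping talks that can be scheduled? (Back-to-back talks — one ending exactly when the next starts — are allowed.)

7

Greedy by earliest finish: after sorting by end time, pick each interval compatible with the last pick.
Sorted by end: (0,1)  (0,4)  (3,5)  (3,7)  (9,10)  (13,14)  (11,16)  (16,19)  (22,23)  (24,25)
take (0,1); take (3,5); take (9,10); take (13,14); skip (11,16); take (16,19); take (22,23); take (24,25).
Selected 7 talks.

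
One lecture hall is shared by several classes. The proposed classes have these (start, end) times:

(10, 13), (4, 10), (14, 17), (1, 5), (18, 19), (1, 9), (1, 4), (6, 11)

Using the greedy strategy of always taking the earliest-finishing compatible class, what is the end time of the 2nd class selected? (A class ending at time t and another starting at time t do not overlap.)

10

Sorted by end: (1,4)  (1,5)  (1,9)  (4,10)  (6,11)  (10,13)  (14,17)  (18,19)
take (1,4); take (4,10); take (10,13); take (14,17); take (18,19).
Selected: (1,4) (4,10) (10,13) (14,17) (18,19)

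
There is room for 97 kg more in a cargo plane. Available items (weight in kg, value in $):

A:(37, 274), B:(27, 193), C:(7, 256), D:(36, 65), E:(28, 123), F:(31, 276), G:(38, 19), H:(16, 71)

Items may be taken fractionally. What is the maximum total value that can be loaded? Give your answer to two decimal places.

Greedy by value/weight ratio, highest first.
Ratios (sorted): C 36.57, F 8.90, A 7.41, B 7.15, H 4.44, E 4.39, D 1.81, G 0.50
take C (7 @ 256); take F (31 @ 276); take A (37 @ 274); take 22/27 of B → 157.26. Capacity used 97/97.
Total value = 963.26

963.26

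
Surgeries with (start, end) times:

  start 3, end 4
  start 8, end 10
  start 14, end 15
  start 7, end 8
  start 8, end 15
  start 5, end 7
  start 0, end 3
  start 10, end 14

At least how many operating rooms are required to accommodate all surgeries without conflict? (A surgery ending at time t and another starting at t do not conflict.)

Count concurrent intervals with a sweep; the peak is the room count.
Events (time:±→running): 0:+→1 3:-→0 3:+→1 4:-→0 5:+→1 7:-→0 7:+→1 8:-→0 8:+→1 8:+→2 … peak 2.

2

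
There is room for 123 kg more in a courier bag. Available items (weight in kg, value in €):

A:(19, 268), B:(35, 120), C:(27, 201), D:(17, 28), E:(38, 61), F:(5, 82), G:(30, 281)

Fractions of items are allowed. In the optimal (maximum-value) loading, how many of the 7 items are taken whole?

Greedy by value/weight ratio, highest first.
Ratios (sorted): F 16.40, A 14.11, G 9.37, C 7.44, B 3.43, D 1.65, E 1.61
take F (5 @ 82); take A (19 @ 268); take G (30 @ 281); take C (27 @ 201); take B (35 @ 120); take 7/17 of D → 11.53. Capacity used 123/123.
5 item(s) taken whole; one partial (take 7/17 of D).

5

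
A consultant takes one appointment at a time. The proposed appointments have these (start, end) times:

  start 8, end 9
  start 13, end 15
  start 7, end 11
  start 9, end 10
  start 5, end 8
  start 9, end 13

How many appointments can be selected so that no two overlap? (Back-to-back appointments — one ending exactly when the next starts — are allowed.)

By end time: (5,8), (8,9), (9,10), (7,11), (9,13), (13,15).
Pick (5,8); next start ≥ 8 → (8,9); next start ≥ 9 → (9,10); next start ≥ 10 → (13,15).
Selected 4 appointments.

4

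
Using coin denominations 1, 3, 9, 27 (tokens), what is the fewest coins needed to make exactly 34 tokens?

4

Greedy: take as many of the largest coin as possible, then repeat with the remainder.
34 = 1×27 + 2×3 + 1×1
Total coins = 1 + 2 + 1 = 4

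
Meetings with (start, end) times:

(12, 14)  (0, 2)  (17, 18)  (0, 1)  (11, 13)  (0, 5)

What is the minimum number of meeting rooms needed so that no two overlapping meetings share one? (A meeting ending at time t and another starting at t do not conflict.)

Count concurrent intervals with a sweep; the peak is the room count.
Events (time:±→running): 0:+→1 0:+→2 0:+→3 … peak 3.

3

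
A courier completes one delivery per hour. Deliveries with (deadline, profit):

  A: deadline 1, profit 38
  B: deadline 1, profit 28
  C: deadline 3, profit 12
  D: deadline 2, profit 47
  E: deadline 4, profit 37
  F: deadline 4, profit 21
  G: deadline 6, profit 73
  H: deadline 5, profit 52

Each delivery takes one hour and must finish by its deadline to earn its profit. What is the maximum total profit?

By profit: G(d6,73), H(d5,52), D(d2,47), A(d1,38), E(d4,37), B(d1,28), F(d4,21), C(d3,12)
G→slot 6; H→slot 5; D→slot 2; A→slot 1; E→slot 4; B skipped; F→slot 3; C skipped.
Profit = 38 + 47 + 21 + 37 + 52 + 73 = 268

268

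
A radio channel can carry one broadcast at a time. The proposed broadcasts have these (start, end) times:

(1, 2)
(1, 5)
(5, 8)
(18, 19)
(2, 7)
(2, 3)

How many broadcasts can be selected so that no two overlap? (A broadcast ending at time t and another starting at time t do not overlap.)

Sort by end time and greedily take each interval whose start is ≥ the last chosen end.
By end time: (1,2), (2,3), (1,5), (2,7), (5,8), (18,19).
Pick (1,2); next start ≥ 2 → (2,3); next start ≥ 3 → (5,8); next start ≥ 8 → (18,19).
Selected 4 broadcasts.

4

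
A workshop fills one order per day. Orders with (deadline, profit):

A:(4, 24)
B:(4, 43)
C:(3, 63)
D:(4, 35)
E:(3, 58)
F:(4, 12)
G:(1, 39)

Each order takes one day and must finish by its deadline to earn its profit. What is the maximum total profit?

Profit order: C=63 E=58 B=43 G=39 D=35 A=24 F=12
Assign: C→slot 3, E→slot 2, B→slot 4, G→slot 1, D skipped, A skipped, F skipped.
Slots: [1:G] [2:E] [3:C] [4:B]
Profit = 39 + 58 + 63 + 43 = 203

203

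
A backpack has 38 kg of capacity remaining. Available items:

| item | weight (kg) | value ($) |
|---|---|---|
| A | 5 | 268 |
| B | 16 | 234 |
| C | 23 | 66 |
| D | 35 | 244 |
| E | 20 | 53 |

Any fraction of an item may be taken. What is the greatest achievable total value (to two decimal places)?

620.51

Ratios (sorted): A 53.60, B 14.62, D 6.97, C 2.87, E 2.65
take A (5 @ 268); take B (16 @ 234); take 17/35 of D → 118.51. Capacity used 38/38.
Total value = 620.51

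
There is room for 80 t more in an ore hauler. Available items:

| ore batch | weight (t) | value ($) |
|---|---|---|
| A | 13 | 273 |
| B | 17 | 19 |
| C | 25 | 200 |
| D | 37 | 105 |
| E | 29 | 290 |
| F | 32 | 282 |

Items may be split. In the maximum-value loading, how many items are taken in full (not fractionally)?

3

Order: A (273/13=21.00) > E (290/29=10.00) > F (282/32=8.81) > C (200/25=8.00) > D (105/37=2.84) > B (19/17=1.12)
Fill: take A (13 @ 273) → take E (29 @ 290) → take F (32 @ 282) → take 6/25 of C → 48.00; 80/80 used.
3 item(s) taken whole; one partial (take 6/25 of C).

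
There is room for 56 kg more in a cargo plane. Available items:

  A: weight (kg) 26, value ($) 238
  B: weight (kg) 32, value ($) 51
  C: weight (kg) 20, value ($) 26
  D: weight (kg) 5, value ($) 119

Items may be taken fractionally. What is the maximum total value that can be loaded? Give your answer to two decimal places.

396.84

Sort by value per unit weight and fill in that order.
Order: D (119/5=23.80) > A (238/26=9.15) > B (51/32=1.59) > C (26/20=1.30)
Fill: take D (5 @ 119) → take A (26 @ 238) → take 25/32 of B → 39.84; 56/56 used.
Total value = 396.84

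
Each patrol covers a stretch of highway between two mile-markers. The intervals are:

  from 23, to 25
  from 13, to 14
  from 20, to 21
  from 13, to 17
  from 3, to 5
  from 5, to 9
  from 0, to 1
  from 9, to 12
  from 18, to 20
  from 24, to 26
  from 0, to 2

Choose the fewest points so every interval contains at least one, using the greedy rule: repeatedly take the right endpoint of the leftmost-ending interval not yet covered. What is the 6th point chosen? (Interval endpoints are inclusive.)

25

Sort by right endpoint; whenever an interval is uncovered, place a point at its right end.
By right end: [0,1]  [0,2]  [3,5]  [5,9]  [9,12]  [13,14]  [13,17]  [18,20]  [20,21]  [23,25]  [24,26]
[0,1] uncovered → point at 1; [3,5] uncovered → point at 5; [9,12] uncovered → point at 12; [13,14] uncovered → point at 14; [18,20] uncovered → point at 20; [23,25] uncovered → point at 25.
Points: 1, 5, 12, 14, 20, 25 (6 total).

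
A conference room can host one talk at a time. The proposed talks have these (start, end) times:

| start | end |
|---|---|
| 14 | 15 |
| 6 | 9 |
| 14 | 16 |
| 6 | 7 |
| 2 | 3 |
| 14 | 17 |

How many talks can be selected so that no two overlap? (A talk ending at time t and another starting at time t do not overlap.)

Sort by end time and greedily take each interval whose start is ≥ the last chosen end.
By end time: (2,3), (6,7), (6,9), (14,15), (14,16), (14,17).
Pick (2,3); next start ≥ 3 → (6,7); next start ≥ 7 → (14,15).
Selected 3 talks.

3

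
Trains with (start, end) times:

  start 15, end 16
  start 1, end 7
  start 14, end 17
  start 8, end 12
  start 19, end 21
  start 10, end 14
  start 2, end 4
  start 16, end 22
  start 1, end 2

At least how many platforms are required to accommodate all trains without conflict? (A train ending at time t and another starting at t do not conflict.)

2

The answer is the maximum number of intervals overlapping at any instant.
Events (time:±→running): 1:+→1 1:+→2 … peak 2.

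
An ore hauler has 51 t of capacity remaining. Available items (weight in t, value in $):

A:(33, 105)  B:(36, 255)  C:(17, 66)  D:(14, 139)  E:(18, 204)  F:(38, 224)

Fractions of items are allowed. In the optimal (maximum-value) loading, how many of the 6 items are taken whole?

Greedy by value/weight ratio, highest first.
Ratios (sorted): E 11.33, D 9.93, B 7.08, F 5.89, C 3.88, A 3.18
take E (18 @ 204); take D (14 @ 139); take 19/36 of B → 134.58. Capacity used 51/51.
2 item(s) taken whole; one partial (take 19/36 of B).

2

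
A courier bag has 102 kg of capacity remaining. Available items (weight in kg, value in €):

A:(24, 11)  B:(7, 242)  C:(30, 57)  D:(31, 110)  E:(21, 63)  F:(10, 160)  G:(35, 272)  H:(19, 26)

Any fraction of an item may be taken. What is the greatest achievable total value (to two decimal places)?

841.00

Greedy by value/weight ratio, highest first.
Order: B (242/7=34.57) > F (160/10=16.00) > G (272/35=7.77) > D (110/31=3.55) > E (63/21=3.00) > C (57/30=1.90) > H (26/19=1.37) > A (11/24=0.46)
Fill: take B (7 @ 242) → take F (10 @ 160) → take G (35 @ 272) → take D (31 @ 110) → take 19/21 of E → 57.00; 102/102 used.
Total value = 841.00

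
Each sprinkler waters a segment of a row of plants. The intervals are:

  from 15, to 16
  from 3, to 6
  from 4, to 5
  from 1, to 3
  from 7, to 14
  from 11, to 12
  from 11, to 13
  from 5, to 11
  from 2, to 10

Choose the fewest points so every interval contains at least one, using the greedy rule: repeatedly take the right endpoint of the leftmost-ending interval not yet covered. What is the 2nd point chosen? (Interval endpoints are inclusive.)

By right end: [1,3]  [4,5]  [3,6]  [2,10]  [5,11]  [11,12]  [11,13]  [7,14]  [15,16]
[1,3] uncovered → point at 3; [4,5] uncovered → point at 5; [11,12] uncovered → point at 12; [15,16] uncovered → point at 16.
Points: 3, 5, 12, 16 (4 total).

5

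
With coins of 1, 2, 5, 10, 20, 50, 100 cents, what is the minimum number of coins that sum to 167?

5

167 = 1×100 + 1×50 + 1×10 + 1×5 + 1×2
Total coins = 1 + 1 + 1 + 1 + 1 = 5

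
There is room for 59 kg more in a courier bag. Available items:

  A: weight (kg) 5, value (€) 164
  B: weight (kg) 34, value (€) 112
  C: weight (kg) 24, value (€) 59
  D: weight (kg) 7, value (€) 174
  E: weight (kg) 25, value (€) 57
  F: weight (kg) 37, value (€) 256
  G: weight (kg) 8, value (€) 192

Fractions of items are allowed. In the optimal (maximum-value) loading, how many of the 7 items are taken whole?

4

Ratios (sorted): A 32.80, D 24.86, G 24.00, F 6.92, B 3.29, C 2.46, E 2.28
take A (5 @ 164); take D (7 @ 174); take G (8 @ 192); take F (37 @ 256); take 2/34 of B → 6.59. Capacity used 59/59.
4 item(s) taken whole; one partial (take 2/34 of B).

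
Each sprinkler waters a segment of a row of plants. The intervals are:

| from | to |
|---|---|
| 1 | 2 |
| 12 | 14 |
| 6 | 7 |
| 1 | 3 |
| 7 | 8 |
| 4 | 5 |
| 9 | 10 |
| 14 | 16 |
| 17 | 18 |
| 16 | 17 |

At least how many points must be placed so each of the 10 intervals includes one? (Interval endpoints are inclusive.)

6

Process intervals by earliest right end; each time one isn't hit yet, stab at its right endpoint.
Sorted: [1,2] [1,3] [4,5] [6,7] [7,8] [9,10] [12,14] [14,16] [16,17] [17,18]
{[1,2],[1,3]} hit by 2; {[4,5]} hit by 5; {[6,7],[7,8]} hit by 7; {[9,10]} hit by 10; {[12,14],[14,16]} hit by 14; {[16,17],[17,18]} hit by 17.
Points: 2, 5, 7, 10, 14, 17 (6 total).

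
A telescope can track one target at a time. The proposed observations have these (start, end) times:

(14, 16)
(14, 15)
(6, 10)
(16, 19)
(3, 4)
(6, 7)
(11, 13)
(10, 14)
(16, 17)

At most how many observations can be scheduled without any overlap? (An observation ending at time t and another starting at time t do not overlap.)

5

Greedy by earliest finish: after sorting by end time, pick each interval compatible with the last pick.
Sorted by end: (3,4)  (6,7)  (6,10)  (11,13)  (10,14)  (14,15)  (14,16)  (16,17)  (16,19)
take (3,4); take (6,7); take (11,13); take (14,15); skip (14,16); take (16,17); skip (16,19).
Selected 5 observations.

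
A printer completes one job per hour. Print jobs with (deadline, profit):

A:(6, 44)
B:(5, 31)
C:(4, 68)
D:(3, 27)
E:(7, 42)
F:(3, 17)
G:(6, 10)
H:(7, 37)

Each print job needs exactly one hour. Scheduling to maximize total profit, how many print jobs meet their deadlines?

Sort by profit descending; place each in the latest free slot ≤ its deadline.
Profit order: C=68 A=44 E=42 H=37 B=31 D=27 F=17 G=10
Assign: C→slot 4, A→slot 6, E→slot 7, H→slot 5, B→slot 3, D→slot 2, F→slot 1, G skipped.
Slots: [1:F] [2:D] [3:B] [4:C] [5:H] [6:A] [7:E]
7 of 8 scheduled.

7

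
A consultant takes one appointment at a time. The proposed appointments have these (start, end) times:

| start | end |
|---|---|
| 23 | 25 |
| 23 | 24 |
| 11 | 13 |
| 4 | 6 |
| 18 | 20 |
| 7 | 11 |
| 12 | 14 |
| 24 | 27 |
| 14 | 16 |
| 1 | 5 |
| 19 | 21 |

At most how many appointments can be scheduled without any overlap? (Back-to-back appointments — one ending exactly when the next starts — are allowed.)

7

Sort by end time and greedily take each interval whose start is ≥ the last chosen end.
By end time: (1,5), (4,6), (7,11), (11,13), (12,14), (14,16), (18,20), (19,21), (23,24), (23,25), (24,27).
Pick (1,5); next start ≥ 5 → (7,11); next start ≥ 11 → (11,13); next start ≥ 13 → (14,16); next start ≥ 16 → (18,20); next start ≥ 20 → (23,24); next start ≥ 24 → (24,27).
Selected 7 appointments.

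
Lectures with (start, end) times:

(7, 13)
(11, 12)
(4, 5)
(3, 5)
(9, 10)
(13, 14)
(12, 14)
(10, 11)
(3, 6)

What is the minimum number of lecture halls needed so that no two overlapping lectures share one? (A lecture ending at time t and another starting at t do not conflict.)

starts: [3, 3, 4, 7, 9, 10, 11, 12, 13]
ends:   [5, 5, 6, 10, 11, 12, 13, 14, 14]
s3→1 s3→2 s4→3  — peak 3.

3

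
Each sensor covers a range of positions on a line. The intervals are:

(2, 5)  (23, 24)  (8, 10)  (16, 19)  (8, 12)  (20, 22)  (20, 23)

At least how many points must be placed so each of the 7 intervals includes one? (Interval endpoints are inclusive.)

Sorted: [2,5] [8,10] [8,12] [16,19] [20,22] [20,23] [23,24]
{[2,5]} hit by 5; {[8,10],[8,12]} hit by 10; {[16,19]} hit by 19; {[20,22],[20,23]} hit by 22; {[23,24]} hit by 24.
Points: 5, 10, 19, 22, 24 (5 total).

5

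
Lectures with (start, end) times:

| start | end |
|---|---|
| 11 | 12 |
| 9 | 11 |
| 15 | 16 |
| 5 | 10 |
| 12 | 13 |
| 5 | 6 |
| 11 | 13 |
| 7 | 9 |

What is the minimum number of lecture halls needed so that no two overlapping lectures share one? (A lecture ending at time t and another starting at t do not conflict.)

2

Events (time:±→running): 5:+→1 5:+→2 … peak 2.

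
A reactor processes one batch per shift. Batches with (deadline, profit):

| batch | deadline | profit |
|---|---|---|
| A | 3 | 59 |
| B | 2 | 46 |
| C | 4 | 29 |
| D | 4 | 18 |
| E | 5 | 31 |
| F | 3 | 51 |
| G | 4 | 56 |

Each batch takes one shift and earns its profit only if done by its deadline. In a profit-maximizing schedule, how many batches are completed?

Sort by profit descending; place each in the latest free slot ≤ its deadline.
By profit: A(d3,59), G(d4,56), F(d3,51), B(d2,46), E(d5,31), C(d4,29), D(d4,18)
A→slot 3; G→slot 4; F→slot 2; B→slot 1; E→slot 5; C skipped; D skipped.
5 of 7 scheduled.

5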